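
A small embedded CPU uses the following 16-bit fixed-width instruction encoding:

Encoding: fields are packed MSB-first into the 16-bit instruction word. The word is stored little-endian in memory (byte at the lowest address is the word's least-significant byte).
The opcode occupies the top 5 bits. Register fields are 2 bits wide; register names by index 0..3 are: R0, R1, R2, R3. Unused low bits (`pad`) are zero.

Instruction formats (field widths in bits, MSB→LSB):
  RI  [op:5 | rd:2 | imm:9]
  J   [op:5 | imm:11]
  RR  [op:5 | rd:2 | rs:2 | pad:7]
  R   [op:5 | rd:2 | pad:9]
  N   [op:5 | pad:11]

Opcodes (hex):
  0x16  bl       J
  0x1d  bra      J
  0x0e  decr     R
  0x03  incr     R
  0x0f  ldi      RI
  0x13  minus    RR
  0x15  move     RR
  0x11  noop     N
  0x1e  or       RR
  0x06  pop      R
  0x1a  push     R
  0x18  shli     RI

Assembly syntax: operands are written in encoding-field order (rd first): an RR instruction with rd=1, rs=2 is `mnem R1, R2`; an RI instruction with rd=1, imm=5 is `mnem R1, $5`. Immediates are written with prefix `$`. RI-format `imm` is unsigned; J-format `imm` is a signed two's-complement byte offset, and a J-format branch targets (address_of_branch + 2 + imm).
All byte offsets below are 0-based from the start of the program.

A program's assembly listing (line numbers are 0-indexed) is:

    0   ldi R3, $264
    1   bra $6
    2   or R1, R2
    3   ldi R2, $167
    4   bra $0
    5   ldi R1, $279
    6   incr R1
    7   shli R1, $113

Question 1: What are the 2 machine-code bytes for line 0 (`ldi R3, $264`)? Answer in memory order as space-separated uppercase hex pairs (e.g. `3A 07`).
08 7F

0. ldi fields op=0xf:5|rd=3:2|imm=264:9 → word 7f08h → 08 7f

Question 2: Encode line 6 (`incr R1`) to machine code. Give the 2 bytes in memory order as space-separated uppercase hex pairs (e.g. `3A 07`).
line 6 (incr): pack op=0x3:5|rd=1:2|pad=0:9 = 0x1a00; little→ 00 1a

00 1A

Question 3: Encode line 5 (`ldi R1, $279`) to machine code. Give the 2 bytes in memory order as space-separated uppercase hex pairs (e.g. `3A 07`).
L5: ldi op=0xf:5|rd=1:2|imm=279:9 ⇒ 0x7b17 ⇒ little 17 7b

17 7B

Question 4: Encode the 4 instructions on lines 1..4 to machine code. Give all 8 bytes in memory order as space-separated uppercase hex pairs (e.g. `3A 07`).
06 E8 00 F3 A7 7C 00 E8

1. bra fields op=0x1d:5|imm=6:11 → word e806h → 06 e8
2. or fields op=0x1e:5|rd=1:2|rs=2:2|pad=0:7 → word f300h → 00 f3
3. ldi fields op=0xf:5|rd=2:2|imm=167:9 → word 7ca7h → a7 7c
4. bra fields op=0x1d:5|imm=0:11 → word e800h → 00 e8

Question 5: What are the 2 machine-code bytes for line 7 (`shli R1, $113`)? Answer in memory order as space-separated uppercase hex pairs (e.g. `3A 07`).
7. shli fields op=0x18:5|rd=1:2|imm=113:9 → word c271h → 71 c2

71 C2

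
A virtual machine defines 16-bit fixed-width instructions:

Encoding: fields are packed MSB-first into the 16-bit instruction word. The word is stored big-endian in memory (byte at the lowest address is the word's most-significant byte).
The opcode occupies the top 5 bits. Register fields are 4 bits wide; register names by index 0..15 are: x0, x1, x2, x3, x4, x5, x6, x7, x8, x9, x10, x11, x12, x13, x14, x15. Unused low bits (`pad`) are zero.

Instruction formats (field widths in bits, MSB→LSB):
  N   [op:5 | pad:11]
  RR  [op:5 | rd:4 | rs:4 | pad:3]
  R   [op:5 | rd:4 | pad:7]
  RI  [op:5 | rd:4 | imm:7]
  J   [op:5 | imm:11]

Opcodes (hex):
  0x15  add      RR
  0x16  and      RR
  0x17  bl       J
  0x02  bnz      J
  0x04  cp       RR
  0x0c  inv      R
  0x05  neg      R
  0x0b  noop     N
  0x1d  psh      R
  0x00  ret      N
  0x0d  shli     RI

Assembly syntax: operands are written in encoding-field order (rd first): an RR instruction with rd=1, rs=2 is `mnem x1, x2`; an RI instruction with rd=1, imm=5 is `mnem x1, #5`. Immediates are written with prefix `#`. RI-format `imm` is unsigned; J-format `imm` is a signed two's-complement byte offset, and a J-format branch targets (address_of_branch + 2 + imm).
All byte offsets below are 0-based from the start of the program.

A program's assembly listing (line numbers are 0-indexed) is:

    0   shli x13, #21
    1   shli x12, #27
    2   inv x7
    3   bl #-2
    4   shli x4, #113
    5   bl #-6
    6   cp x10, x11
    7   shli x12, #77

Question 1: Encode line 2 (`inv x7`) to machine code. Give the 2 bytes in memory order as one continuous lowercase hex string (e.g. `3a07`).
6380

2. inv fields op=0xc:5|rd=7:4|pad=0:7 → word 6380h → 63 80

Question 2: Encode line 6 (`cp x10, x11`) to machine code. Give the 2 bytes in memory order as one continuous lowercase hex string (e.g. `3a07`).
2558

line 6 (cp): pack op=0x4:5|rd=10:4|rs=11:4|pad=0:3 = 0x2558; big→ 25 58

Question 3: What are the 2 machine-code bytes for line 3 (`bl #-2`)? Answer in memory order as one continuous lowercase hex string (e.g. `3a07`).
bffe

L3: bl op=0x17:5|imm=-2:11 ⇒ 0xbffe ⇒ big bf fe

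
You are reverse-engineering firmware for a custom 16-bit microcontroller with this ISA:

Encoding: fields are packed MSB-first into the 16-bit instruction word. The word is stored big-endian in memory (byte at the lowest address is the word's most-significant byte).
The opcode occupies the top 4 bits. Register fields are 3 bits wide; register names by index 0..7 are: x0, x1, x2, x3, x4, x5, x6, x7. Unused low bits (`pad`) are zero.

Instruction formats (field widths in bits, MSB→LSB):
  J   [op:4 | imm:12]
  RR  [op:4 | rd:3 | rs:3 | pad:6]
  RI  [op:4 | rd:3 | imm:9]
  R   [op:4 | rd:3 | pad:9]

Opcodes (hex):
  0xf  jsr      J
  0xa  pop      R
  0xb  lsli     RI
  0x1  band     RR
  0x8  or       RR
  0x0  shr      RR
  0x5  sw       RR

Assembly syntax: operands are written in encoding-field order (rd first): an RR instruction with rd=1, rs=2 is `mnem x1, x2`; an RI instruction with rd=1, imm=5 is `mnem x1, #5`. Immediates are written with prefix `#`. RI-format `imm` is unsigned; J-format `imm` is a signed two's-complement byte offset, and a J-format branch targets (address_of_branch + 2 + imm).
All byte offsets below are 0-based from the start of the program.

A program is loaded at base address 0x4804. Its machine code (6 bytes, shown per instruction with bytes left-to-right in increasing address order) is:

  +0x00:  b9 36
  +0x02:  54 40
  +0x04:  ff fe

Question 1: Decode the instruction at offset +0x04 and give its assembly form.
jsr #-2

@+04  big-endian(ff fe) = 0xfffe
  op=0xfffe>>12=0xf ⇒ jsr (J)
  imm@[11:0]=0xffe (s12→-2) ⇒ #-2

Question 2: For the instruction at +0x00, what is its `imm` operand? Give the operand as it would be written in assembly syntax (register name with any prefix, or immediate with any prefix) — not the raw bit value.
+0x00: b9 36 ⇒ word 0xb936 (big)
  op=0xb936>>12=0xb ⇒ lsli (RI)
  rd: (w>>9)&0x7=0x4 → x4
  imm: (w>>0)&0x1ff=0x136 → #310

#310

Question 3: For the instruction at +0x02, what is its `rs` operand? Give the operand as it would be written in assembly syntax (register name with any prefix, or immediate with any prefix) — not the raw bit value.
+0x02: 54 40 ⇒ word 0x5440 (big)
  op=0x5440>>12=0x5 ⇒ sw (RR)
  [11:9] rd=2 = x2
  [8:6] rs=1 = x1

x1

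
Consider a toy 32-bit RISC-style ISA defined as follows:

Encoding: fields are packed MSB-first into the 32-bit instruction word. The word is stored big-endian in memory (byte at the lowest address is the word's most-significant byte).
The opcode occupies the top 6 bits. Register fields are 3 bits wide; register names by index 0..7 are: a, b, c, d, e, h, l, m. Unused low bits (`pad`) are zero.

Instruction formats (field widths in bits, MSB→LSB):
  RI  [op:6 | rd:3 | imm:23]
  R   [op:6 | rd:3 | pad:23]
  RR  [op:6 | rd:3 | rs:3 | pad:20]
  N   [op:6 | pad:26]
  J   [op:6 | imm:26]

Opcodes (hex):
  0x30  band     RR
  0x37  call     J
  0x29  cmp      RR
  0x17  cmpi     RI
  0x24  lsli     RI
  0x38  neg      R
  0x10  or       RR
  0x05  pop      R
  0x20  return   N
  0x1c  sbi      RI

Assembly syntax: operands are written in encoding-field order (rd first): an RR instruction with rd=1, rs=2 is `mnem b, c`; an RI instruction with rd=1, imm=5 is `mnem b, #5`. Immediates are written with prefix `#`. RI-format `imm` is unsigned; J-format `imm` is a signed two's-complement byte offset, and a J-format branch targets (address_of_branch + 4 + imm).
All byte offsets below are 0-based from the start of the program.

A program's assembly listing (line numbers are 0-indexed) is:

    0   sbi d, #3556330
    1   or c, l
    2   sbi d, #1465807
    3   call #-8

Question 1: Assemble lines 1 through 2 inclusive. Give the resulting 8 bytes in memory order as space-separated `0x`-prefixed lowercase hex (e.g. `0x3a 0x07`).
0x41 0x60 0x00 0x00 0x71 0x96 0x5d 0xcf

line 1 (or): pack op=0x10:6|rd=2:3|rs=6:3|pad=0:20 = 0x41600000; big→ 41 60 00 00
line 2 (sbi): pack op=0x1c:6|rd=3:3|imm=1465807:23 = 0x71965dcf; big→ 71 96 5d cf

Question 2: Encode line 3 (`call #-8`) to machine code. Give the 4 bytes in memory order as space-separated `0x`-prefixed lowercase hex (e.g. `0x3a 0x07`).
line 3 (call): pack op=0x37:6|imm=-8:26 = 0xdffffff8; big→ df ff ff f8

0xdf 0xff 0xff 0xf8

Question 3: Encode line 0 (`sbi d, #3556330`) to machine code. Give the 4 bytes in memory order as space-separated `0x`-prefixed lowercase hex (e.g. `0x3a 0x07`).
0x71 0xb6 0x43 0xea

L0: sbi op=0x1c:6|rd=3:3|imm=3556330:23 ⇒ 0x71b643ea ⇒ big 71 b6 43 ea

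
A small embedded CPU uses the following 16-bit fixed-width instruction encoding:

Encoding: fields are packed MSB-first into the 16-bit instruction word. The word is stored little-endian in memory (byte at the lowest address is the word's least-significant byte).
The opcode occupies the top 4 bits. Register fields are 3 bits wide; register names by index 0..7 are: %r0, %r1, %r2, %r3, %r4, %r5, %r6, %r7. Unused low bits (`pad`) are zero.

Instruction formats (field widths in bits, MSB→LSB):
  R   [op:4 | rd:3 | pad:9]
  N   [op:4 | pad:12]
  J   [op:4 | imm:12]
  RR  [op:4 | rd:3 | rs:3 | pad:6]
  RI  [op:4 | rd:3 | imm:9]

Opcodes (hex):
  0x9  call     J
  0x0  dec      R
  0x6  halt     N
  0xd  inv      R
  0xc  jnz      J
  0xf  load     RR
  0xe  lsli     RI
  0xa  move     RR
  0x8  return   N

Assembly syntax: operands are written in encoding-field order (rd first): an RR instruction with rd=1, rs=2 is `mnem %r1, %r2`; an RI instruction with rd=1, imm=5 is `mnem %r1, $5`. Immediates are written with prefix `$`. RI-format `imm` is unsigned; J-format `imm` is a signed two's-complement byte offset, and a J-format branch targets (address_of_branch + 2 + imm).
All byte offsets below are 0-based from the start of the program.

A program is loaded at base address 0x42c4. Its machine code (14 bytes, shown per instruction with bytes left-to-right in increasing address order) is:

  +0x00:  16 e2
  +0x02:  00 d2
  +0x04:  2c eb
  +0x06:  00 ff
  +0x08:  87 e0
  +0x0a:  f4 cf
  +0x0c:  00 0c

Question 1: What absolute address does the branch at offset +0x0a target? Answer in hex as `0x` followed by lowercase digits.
off 0x0a: read f4 cf as little → 0xcff4
  op=0xcff4>>12=0xc ⇒ jnz (J)
  [11:0] imm=4084 (s12→-12) = $-12
  target = base 0x42c4 + off 0x0a + 2 + imm -12 = 0x42c4

0x42c4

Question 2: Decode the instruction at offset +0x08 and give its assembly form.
lsli %r0, $135

[08] 87 e0 → 0xe087
  op=0xe087>>12=0xe ⇒ lsli (RI)
  [11:9] rd=0 = %r0
  [8:0] imm=135 = $135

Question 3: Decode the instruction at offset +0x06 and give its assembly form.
@+06  little-endian(00 ff) = 0xff00
  opcode bits[15:12]=0xf: load/RR
  [11:9] rd=7 = %r7
  [8:6] rs=4 = %r4

load %r7, %r4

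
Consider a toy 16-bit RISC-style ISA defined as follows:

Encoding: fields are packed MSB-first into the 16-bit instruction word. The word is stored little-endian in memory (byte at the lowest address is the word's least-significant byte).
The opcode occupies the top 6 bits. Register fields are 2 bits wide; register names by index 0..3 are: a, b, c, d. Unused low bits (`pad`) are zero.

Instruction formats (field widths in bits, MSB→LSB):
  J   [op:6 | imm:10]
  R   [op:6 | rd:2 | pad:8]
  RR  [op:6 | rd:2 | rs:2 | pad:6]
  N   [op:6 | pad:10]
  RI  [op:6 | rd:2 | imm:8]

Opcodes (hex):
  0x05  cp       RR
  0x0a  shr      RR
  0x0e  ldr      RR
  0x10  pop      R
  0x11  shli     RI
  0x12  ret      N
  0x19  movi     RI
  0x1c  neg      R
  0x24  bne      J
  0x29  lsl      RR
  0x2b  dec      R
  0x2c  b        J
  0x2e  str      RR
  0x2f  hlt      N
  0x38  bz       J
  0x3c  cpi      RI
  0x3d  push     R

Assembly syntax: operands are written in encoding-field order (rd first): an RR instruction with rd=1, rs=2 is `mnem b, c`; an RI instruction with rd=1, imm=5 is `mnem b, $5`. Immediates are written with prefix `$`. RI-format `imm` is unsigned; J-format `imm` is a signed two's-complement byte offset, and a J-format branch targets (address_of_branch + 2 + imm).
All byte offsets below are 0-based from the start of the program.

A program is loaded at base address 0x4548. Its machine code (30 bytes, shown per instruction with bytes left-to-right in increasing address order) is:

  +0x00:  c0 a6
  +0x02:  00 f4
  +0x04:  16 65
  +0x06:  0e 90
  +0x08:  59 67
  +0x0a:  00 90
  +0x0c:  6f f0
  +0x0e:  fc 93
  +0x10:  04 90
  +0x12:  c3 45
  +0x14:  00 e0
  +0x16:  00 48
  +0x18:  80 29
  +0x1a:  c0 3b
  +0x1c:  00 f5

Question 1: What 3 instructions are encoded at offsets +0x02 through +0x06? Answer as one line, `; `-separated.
push a; movi b, $22; bne $14

+0x02: 00 f4 ⇒ word 0xf400 (little)
  top 6b → 0x3d → push [R]
  [9:8] rd=0 = a
+0x04: 16 65 ⇒ word 0x6516 (little)
  top 6b → 0x19 → movi [RI]
  [9:8] rd=1 = b
  [7:0] imm=22 = $22
+0x06: 0e 90 ⇒ word 0x900e (little)
  top 6b → 0x24 → bne [J]
  [9:0] imm=14 = $14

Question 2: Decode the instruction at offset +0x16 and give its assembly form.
off 0x16: read 00 48 as little → 0x4800
  op=0x4800>>10=0x12 ⇒ ret (N)

ret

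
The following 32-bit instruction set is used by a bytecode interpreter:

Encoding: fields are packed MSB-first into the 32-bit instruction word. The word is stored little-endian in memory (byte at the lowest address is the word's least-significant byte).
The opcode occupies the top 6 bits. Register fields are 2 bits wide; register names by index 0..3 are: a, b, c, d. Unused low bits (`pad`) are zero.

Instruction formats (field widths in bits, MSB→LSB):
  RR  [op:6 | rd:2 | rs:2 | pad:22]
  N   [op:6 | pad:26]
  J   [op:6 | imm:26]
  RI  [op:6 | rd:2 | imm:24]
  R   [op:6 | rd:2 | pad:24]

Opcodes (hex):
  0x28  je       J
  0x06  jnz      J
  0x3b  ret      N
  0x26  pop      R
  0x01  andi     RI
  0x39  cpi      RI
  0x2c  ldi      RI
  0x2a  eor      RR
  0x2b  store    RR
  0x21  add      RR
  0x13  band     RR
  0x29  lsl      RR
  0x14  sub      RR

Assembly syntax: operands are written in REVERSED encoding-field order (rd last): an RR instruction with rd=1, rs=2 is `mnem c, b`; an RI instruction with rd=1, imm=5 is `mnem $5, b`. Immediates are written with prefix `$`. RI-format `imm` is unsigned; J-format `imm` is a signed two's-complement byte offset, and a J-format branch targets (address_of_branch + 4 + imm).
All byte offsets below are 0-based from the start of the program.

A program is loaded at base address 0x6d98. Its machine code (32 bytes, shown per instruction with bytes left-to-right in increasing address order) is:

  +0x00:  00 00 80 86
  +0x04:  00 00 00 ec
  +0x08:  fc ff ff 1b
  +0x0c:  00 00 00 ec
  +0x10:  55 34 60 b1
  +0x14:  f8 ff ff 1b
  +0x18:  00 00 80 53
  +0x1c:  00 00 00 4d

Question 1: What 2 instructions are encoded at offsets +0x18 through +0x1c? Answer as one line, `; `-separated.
sub c, d; band a, b

@+18  little-endian(00 00 80 53) = 0x53800000
  top 6b → 0x14 → sub [RR]
  rd@[25:24]=0x3 ⇒ d
  rs@[23:22]=0x2 ⇒ c
@+1c  little-endian(00 00 00 4d) = 0x4d000000
  top 6b → 0x13 → band [RR]
  rd@[25:24]=0x1 ⇒ b
  rs@[23:22]=0x0 ⇒ a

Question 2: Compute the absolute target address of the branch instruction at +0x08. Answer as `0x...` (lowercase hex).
[08] fc ff ff 1b → 0x1bfffffc
  op=0x1bfffffc>>26=0x6 ⇒ jnz (J)
  imm@[25:0]=0x3fffffc (s26→-4) ⇒ $-4
  target = base 0x6d98 + off 0x08 + 4 + imm -4 = 0x6da0

0x6da0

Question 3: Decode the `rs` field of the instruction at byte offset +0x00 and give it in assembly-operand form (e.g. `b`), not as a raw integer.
off 0x00: read 00 00 80 86 as little → 0x86800000
  opcode bits[31:26]=0x21: add/RR
  rd: (w>>24)&0x3=0x2 → c
  rs: (w>>22)&0x3=0x2 → c

c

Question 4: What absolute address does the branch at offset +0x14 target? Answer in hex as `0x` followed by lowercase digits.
0x6da8

@+14  little-endian(f8 ff ff 1b) = 0x1bfffff8
  opcode bits[31:26]=0x6: jnz/J
  imm: (w>>0)&0x3ffffff=0x3fffff8 (s26→-8) → $-8
  target = base 0x6d98 + off 0x14 + 4 + imm -8 = 0x6da8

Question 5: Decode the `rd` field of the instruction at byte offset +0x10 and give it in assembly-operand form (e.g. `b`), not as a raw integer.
b

[10] 55 34 60 b1 → 0xb1603455
  op=0xb1603455>>26=0x2c ⇒ ldi (RI)
  [25:24] rd=1 = b
  [23:0] imm=6304853 = $6304853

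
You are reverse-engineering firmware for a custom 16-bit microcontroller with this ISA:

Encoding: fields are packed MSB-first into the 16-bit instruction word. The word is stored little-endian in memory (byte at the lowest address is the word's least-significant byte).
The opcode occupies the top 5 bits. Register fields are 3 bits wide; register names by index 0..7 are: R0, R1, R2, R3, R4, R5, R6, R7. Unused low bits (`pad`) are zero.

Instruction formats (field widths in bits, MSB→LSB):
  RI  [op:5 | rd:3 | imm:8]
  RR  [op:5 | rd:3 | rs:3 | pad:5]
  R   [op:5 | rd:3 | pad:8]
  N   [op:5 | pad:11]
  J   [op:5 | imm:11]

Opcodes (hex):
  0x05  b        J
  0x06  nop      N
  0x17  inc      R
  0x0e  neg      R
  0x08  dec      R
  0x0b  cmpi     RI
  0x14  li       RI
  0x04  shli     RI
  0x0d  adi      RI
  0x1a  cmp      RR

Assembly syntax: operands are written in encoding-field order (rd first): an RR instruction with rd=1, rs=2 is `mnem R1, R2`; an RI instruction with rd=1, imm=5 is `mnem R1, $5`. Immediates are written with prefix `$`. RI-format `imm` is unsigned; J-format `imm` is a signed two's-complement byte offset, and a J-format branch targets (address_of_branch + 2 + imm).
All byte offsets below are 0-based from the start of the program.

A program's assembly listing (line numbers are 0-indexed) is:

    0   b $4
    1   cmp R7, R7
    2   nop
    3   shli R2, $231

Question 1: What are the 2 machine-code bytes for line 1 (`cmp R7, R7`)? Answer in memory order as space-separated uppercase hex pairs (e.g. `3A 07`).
line 1 (cmp): pack op=0x1a:5|rd=7:3|rs=7:3|pad=0:5 = 0xd7e0; little→ e0 d7

E0 D7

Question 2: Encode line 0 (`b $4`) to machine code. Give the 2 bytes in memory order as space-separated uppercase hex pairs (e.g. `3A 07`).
L0: b op=0x5:5|imm=4:11 ⇒ 0x2804 ⇒ little 04 28

04 28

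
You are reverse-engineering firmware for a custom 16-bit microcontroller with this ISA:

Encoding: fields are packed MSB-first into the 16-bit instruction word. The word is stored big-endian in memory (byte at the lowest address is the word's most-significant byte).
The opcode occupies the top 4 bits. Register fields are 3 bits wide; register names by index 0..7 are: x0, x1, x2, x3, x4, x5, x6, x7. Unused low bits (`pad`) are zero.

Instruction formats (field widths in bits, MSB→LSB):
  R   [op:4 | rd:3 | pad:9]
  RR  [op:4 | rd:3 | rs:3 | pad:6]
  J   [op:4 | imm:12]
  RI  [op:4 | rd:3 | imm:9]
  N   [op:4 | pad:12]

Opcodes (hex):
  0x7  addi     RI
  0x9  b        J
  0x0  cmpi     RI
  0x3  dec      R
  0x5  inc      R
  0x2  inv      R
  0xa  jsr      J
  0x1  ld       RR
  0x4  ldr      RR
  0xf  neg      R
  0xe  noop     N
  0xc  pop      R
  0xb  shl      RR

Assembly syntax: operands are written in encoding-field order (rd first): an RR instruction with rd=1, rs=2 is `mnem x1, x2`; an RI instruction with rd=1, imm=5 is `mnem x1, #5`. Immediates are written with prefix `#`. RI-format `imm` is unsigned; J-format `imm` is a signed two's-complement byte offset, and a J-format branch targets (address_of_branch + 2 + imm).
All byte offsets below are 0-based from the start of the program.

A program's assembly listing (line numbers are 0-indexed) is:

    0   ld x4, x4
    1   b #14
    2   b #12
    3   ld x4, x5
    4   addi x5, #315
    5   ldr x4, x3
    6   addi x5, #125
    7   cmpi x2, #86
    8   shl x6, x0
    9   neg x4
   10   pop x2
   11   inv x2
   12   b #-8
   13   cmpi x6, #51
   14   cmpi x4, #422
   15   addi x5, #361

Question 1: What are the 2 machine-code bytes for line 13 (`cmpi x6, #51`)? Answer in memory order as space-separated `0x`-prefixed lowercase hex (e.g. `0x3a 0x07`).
13. cmpi fields op=0x0:4|rd=6:3|imm=51:9 → word 0c33h → 0c 33

0x0c 0x33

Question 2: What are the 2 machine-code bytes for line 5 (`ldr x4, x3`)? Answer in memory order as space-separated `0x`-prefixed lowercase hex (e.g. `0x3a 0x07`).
0x48 0xc0

L5: ldr op=0x4:4|rd=4:3|rs=3:3|pad=0:6 ⇒ 0x48c0 ⇒ big 48 c0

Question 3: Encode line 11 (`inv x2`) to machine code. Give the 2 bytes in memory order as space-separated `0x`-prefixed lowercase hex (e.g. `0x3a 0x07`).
0x24 0x00

line 11 (inv): pack op=0x2:4|rd=2:3|pad=0:9 = 0x2400; big→ 24 00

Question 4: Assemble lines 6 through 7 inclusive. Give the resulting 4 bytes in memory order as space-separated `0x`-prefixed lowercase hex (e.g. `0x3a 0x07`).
0x7a 0x7d 0x04 0x56

line 6 (addi): pack op=0x7:4|rd=5:3|imm=125:9 = 0x7a7d; big→ 7a 7d
line 7 (cmpi): pack op=0x0:4|rd=2:3|imm=86:9 = 0x0456; big→ 04 56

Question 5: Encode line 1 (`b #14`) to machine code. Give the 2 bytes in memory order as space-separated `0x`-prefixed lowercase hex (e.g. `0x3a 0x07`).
L1: b op=0x9:4|imm=14:12 ⇒ 0x900e ⇒ big 90 0e

0x90 0x0e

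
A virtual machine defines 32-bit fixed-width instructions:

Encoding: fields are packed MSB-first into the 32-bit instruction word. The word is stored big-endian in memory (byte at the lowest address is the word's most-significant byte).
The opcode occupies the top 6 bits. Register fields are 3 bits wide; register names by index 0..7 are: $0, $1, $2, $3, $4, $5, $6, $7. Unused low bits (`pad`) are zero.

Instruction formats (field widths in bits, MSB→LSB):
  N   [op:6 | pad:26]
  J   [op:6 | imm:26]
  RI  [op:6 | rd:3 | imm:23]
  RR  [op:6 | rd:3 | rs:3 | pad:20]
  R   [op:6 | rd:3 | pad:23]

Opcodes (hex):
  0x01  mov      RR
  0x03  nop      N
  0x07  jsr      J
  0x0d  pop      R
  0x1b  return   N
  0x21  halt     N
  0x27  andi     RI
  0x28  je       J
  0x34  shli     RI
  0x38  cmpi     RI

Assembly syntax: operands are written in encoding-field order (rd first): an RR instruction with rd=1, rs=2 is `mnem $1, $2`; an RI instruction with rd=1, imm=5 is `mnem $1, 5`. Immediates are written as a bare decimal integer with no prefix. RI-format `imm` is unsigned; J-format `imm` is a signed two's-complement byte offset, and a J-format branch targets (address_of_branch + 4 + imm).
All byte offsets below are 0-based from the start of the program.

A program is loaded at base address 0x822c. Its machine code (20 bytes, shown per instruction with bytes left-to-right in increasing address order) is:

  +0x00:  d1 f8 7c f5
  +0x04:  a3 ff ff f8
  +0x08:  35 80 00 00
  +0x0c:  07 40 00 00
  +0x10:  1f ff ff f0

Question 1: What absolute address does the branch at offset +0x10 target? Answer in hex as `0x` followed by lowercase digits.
0x8230

[10] 1f ff ff f0 → 0x1ffffff0
  top 6b → 0x7 → jsr [J]
  imm@[25:0]=0x3fffff0 (s26→-16) ⇒ -16
  target = base 0x822c + off 0x10 + 4 + imm -16 = 0x8230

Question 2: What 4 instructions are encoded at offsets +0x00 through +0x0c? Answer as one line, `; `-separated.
+0x00: d1 f8 7c f5 ⇒ word 0xd1f87cf5 (big)
  op=0xd1f87cf5>>26=0x34 ⇒ shli (RI)
  [25:23] rd=3 = $3
  [22:0] imm=7896309 = 7896309
+0x04: a3 ff ff f8 ⇒ word 0xa3fffff8 (big)
  op=0xa3fffff8>>26=0x28 ⇒ je (J)
  [25:0] imm=67108856 (s26→-8) = -8
+0x08: 35 80 00 00 ⇒ word 0x35800000 (big)
  op=0x35800000>>26=0xd ⇒ pop (R)
  [25:23] rd=3 = $3
+0x0c: 07 40 00 00 ⇒ word 0x07400000 (big)
  op=0x07400000>>26=0x1 ⇒ mov (RR)
  [25:23] rd=6 = $6
  [22:20] rs=4 = $4

shli $3, 7896309; je -8; pop $3; mov $6, $4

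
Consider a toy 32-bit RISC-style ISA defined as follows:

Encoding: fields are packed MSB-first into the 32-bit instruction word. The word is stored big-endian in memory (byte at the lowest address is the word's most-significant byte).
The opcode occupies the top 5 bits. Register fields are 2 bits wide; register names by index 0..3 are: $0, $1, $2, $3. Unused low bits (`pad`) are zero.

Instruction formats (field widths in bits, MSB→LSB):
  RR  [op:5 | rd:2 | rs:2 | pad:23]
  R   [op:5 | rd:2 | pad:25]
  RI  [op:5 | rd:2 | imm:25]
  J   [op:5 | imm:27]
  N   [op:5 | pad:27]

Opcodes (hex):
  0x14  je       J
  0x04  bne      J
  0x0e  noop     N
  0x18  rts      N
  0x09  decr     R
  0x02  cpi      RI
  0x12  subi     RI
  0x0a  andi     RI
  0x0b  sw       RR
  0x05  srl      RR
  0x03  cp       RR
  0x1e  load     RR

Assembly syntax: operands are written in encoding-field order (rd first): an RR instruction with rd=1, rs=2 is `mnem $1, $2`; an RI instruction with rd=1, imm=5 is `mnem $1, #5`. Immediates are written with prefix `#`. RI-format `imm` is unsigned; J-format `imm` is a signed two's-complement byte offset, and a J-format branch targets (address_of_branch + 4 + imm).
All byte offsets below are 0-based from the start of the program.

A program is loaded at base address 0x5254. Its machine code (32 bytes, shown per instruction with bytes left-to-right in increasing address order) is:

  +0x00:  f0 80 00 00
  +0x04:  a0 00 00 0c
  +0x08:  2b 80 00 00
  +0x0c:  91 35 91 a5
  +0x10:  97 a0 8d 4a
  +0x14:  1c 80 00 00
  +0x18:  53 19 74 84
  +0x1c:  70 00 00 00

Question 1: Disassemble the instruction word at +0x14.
@+14  big-endian(1c 80 00 00) = 0x1c800000
  opcode bits[31:27]=0x3: cp/RR
  [26:25] rd=2 = $2
  [24:23] rs=1 = $1

cp $2, $1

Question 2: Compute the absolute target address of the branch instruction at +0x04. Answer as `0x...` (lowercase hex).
0x5268

[04] a0 00 00 0c → 0xa000000c
  op=0xa000000c>>27=0x14 ⇒ je (J)
  [26:0] imm=12 = #12
  target = base 0x5254 + off 0x04 + 4 + imm 12 = 0x5268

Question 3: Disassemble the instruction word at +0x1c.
@+1c  big-endian(70 00 00 00) = 0x70000000
  opcode bits[31:27]=0xe: noop/N

noop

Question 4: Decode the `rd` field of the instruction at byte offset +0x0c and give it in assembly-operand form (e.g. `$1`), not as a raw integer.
$0

@+0c  big-endian(91 35 91 a5) = 0x913591a5
  op=0x913591a5>>27=0x12 ⇒ subi (RI)
  rd@[26:25]=0x0 ⇒ $0
  imm@[24:0]=0x13591a5 ⇒ #20287909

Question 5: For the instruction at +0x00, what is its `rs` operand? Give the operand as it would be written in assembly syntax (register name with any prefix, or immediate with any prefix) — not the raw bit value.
+0x00: f0 80 00 00 ⇒ word 0xf0800000 (big)
  top 5b → 0x1e → load [RR]
  rd@[26:25]=0x0 ⇒ $0
  rs@[24:23]=0x1 ⇒ $1

$1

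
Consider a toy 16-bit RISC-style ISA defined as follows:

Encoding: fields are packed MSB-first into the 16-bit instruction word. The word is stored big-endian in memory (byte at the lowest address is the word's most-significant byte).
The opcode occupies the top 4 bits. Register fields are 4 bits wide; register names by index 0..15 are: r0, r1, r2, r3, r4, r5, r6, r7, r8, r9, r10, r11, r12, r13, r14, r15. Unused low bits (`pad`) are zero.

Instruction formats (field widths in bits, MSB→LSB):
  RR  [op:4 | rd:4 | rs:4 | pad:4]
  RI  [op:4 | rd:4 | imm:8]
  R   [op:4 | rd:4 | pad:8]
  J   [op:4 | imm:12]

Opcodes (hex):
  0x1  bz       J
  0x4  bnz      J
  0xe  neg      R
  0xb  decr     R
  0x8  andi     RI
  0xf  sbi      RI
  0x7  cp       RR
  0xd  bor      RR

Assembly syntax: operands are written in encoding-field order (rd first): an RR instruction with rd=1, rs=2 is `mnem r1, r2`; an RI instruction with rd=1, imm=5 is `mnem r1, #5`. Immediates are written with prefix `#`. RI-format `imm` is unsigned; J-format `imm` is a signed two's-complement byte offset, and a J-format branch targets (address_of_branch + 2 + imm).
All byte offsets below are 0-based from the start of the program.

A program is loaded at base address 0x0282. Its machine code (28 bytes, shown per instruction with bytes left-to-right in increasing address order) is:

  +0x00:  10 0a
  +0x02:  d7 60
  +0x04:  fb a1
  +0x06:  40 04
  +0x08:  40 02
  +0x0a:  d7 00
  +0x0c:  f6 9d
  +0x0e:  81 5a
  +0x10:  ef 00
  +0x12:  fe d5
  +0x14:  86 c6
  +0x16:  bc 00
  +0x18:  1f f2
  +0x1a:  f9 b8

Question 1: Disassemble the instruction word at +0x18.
bz #-14

[18] 1f f2 → 0x1ff2
  opcode bits[15:12]=0x1: bz/J
  [11:0] imm=4082 (s12→-14) = #-14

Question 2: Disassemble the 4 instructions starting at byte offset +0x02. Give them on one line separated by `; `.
@+02  big-endian(d7 60) = 0xd760
  top 4b → 0xd → bor [RR]
  rd: (w>>8)&0xf=0x7 → r7
  rs: (w>>4)&0xf=0x6 → r6
@+04  big-endian(fb a1) = 0xfba1
  top 4b → 0xf → sbi [RI]
  rd: (w>>8)&0xf=0xb → r11
  imm: (w>>0)&0xff=0xa1 → #161
@+06  big-endian(40 04) = 0x4004
  top 4b → 0x4 → bnz [J]
  imm: (w>>0)&0xfff=0x4 → #4
@+08  big-endian(40 02) = 0x4002
  top 4b → 0x4 → bnz [J]
  imm: (w>>0)&0xfff=0x2 → #2

bor r7, r6; sbi r11, #161; bnz #4; bnz #2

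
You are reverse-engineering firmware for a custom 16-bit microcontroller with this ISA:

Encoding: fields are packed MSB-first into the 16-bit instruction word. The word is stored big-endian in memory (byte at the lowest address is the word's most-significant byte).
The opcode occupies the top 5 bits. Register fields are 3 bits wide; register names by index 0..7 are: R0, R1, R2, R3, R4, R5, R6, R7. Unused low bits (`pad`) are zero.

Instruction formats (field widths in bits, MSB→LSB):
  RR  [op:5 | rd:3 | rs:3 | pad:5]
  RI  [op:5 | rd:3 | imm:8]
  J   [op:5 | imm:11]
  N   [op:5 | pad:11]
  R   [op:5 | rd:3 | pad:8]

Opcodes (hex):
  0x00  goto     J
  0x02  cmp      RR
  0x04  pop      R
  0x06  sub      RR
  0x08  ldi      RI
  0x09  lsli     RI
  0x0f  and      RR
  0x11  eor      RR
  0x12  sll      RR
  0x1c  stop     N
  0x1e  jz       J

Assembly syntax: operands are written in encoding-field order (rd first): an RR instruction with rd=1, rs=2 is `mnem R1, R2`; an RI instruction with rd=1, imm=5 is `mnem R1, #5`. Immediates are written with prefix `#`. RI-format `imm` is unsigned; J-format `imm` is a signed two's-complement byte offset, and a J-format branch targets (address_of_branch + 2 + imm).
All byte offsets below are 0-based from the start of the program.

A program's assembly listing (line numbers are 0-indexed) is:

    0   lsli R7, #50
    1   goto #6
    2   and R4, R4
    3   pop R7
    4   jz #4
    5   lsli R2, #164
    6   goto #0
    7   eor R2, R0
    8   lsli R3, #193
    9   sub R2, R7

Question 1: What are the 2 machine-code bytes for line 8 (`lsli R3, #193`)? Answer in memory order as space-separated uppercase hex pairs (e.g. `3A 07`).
4B C1

8. lsli fields op=0x9:5|rd=3:3|imm=193:8 → word 4bc1h → 4b c1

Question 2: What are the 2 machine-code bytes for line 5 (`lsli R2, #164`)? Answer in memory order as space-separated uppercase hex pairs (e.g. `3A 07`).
4A A4

line 5 (lsli): pack op=0x9:5|rd=2:3|imm=164:8 = 0x4aa4; big→ 4a a4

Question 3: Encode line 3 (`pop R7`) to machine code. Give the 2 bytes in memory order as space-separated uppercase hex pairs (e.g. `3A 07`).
27 00

line 3 (pop): pack op=0x4:5|rd=7:3|pad=0:8 = 0x2700; big→ 27 00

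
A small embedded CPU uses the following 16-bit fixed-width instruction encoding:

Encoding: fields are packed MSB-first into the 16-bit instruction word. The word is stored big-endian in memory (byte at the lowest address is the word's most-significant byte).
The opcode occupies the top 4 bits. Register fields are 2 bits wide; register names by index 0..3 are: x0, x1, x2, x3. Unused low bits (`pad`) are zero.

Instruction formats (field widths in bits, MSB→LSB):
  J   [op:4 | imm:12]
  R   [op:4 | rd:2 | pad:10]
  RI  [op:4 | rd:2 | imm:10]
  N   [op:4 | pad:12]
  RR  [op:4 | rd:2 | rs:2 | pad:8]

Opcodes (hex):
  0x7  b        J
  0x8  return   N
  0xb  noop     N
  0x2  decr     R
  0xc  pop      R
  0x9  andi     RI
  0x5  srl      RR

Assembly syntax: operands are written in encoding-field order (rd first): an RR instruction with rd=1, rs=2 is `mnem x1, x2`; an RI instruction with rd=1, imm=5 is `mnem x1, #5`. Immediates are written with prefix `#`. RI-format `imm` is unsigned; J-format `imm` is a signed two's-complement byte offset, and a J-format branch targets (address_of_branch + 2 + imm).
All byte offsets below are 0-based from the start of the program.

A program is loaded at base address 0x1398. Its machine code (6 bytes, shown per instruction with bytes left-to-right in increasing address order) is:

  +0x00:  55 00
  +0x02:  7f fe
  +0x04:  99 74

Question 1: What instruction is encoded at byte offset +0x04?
andi x2, #372

+0x04: 99 74 ⇒ word 0x9974 (big)
  top 4b → 0x9 → andi [RI]
  rd: (w>>10)&0x3=0x2 → x2
  imm: (w>>0)&0x3ff=0x174 → #372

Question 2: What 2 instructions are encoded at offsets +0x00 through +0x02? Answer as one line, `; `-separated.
@+00  big-endian(55 00) = 0x5500
  opcode bits[15:12]=0x5: srl/RR
  rd: (w>>10)&0x3=0x1 → x1
  rs: (w>>8)&0x3=0x1 → x1
@+02  big-endian(7f fe) = 0x7ffe
  opcode bits[15:12]=0x7: b/J
  imm: (w>>0)&0xfff=0xffe (s12→-2) → #-2

srl x1, x1; b #-2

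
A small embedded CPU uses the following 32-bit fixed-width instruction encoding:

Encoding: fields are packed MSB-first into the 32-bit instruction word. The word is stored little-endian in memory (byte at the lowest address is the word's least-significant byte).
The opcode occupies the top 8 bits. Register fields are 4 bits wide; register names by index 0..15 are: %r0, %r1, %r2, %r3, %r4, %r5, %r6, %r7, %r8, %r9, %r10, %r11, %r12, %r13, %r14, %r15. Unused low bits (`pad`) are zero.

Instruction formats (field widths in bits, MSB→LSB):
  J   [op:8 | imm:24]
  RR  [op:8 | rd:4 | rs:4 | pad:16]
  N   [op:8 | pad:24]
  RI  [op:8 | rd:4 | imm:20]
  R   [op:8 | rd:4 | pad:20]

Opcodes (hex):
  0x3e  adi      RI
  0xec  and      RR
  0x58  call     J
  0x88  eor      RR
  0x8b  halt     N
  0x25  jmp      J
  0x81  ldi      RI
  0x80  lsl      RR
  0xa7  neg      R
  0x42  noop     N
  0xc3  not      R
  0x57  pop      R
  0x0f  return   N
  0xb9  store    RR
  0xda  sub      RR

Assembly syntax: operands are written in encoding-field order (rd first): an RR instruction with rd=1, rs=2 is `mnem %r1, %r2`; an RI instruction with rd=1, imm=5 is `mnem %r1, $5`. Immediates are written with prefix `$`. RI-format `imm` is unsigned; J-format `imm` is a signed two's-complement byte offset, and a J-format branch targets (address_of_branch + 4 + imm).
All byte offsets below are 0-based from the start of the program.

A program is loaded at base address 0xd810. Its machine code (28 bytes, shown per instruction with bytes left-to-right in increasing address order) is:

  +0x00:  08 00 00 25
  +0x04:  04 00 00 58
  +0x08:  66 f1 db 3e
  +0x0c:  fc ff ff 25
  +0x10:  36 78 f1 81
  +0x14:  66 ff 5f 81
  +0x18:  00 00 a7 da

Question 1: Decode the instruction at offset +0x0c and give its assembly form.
@+0c  little-endian(fc ff ff 25) = 0x25fffffc
  top 8b → 0x25 → jmp [J]
  [23:0] imm=16777212 (s24→-4) = $-4

jmp $-4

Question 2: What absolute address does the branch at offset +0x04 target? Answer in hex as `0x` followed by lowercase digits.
off 0x04: read 04 00 00 58 as little → 0x58000004
  op=0x58000004>>24=0x58 ⇒ call (J)
  imm@[23:0]=0x4 ⇒ $4
  target = base 0xd810 + off 0x04 + 4 + imm 4 = 0xd81c

0xd81c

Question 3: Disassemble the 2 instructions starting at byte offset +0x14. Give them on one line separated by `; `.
ldi %r5, $1048422; sub %r10, %r7

[14] 66 ff 5f 81 → 0x815fff66
  op=0x815fff66>>24=0x81 ⇒ ldi (RI)
  rd: (w>>20)&0xf=0x5 → %r5
  imm: (w>>0)&0xfffff=0xfff66 → $1048422
[18] 00 00 a7 da → 0xdaa70000
  op=0xdaa70000>>24=0xda ⇒ sub (RR)
  rd: (w>>20)&0xf=0xa → %r10
  rs: (w>>16)&0xf=0x7 → %r7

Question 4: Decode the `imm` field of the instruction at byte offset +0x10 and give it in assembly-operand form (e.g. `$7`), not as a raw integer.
[10] 36 78 f1 81 → 0x81f17836
  top 8b → 0x81 → ldi [RI]
  rd@[23:20]=0xf ⇒ %r15
  imm@[19:0]=0x17836 ⇒ $96310

$96310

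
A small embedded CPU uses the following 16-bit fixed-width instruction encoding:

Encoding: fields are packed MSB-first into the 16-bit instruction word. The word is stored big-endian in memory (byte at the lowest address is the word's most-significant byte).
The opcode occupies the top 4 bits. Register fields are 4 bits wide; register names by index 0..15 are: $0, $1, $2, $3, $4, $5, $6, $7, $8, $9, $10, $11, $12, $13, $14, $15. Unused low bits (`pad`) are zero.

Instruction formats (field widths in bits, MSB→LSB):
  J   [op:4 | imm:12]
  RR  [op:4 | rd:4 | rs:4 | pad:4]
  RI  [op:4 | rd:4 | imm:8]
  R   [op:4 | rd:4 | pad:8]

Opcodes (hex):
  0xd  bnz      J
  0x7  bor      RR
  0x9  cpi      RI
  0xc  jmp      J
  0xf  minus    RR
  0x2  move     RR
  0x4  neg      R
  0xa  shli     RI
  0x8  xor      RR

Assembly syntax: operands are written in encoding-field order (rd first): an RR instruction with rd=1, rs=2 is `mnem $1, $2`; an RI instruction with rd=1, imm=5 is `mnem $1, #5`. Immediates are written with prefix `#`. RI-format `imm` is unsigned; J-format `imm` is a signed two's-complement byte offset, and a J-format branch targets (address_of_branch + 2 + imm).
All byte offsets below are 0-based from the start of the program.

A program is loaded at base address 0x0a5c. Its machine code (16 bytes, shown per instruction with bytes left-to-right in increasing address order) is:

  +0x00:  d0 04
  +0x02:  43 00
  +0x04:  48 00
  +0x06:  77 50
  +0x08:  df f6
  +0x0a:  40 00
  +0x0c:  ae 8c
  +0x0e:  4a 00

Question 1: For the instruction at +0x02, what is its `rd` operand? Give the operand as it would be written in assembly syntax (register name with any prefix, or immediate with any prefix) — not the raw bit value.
@+02  big-endian(43 00) = 0x4300
  opcode bits[15:12]=0x4: neg/R
  [11:8] rd=3 = $3

$3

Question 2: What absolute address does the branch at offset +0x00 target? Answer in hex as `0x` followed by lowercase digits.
+0x00: d0 04 ⇒ word 0xd004 (big)
  opcode bits[15:12]=0xd: bnz/J
  [11:0] imm=4 = #4
  target = base 0x0a5c + off 0x00 + 2 + imm 4 = 0x0a62

0x0a62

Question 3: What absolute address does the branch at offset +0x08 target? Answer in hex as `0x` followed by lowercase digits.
off 0x08: read df f6 as big → 0xdff6
  op=0xdff6>>12=0xd ⇒ bnz (J)
  imm: (w>>0)&0xfff=0xff6 (s12→-10) → #-10
  target = base 0x0a5c + off 0x08 + 2 + imm -10 = 0x0a5c

0x0a5c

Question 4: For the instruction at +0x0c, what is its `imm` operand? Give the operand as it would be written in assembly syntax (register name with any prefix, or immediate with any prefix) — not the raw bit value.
off 0x0c: read ae 8c as big → 0xae8c
  top 4b → 0xa → shli [RI]
  [11:8] rd=14 = $14
  [7:0] imm=140 = #140

#140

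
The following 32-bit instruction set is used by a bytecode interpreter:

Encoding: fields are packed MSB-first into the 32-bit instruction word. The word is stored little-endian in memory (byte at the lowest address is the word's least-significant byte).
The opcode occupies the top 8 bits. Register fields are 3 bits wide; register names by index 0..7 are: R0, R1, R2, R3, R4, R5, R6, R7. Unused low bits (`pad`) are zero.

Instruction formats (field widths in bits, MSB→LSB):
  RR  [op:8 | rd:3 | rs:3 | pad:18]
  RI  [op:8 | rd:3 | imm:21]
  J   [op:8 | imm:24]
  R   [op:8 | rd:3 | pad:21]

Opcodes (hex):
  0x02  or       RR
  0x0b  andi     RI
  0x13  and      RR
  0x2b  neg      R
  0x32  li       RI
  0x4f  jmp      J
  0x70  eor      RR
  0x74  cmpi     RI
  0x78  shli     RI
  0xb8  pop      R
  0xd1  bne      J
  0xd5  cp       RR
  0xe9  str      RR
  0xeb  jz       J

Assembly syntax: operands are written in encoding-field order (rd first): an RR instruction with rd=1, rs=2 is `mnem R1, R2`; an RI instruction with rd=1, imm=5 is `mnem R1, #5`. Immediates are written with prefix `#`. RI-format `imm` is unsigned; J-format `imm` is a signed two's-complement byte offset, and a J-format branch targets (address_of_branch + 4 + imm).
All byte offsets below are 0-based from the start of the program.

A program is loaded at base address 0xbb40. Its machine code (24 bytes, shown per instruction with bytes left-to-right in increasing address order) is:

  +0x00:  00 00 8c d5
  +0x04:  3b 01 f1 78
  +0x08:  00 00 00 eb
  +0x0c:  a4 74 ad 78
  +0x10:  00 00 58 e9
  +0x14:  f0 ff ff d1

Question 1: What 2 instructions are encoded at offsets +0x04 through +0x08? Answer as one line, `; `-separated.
@+04  little-endian(3b 01 f1 78) = 0x78f1013b
  op=0x78f1013b>>24=0x78 ⇒ shli (RI)
  rd: (w>>21)&0x7=0x7 → R7
  imm: (w>>0)&0x1fffff=0x11013b → #1114427
@+08  little-endian(00 00 00 eb) = 0xeb000000
  op=0xeb000000>>24=0xeb ⇒ jz (J)
  imm: (w>>0)&0xffffff=0x0 → #0

shli R7, #1114427; jz #0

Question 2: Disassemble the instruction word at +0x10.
off 0x10: read 00 00 58 e9 as little → 0xe9580000
  opcode bits[31:24]=0xe9: str/RR
  rd: (w>>21)&0x7=0x2 → R2
  rs: (w>>18)&0x7=0x6 → R6

str R2, R6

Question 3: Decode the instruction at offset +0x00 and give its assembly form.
cp R4, R3

[00] 00 00 8c d5 → 0xd58c0000
  opcode bits[31:24]=0xd5: cp/RR
  rd: (w>>21)&0x7=0x4 → R4
  rs: (w>>18)&0x7=0x3 → R3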